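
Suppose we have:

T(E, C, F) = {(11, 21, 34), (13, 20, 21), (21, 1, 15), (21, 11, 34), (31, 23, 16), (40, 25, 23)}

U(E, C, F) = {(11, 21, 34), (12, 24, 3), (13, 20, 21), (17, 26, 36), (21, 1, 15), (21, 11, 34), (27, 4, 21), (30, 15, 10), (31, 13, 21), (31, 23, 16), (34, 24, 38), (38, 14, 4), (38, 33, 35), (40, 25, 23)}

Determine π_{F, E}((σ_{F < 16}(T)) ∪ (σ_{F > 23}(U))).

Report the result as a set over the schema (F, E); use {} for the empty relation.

Selection F < 16: {(21, 1, 15)}
Selection F > 23: {(11, 21, 34), (17, 26, 36), (21, 11, 34), (34, 24, 38), (38, 33, 35)}
Set union of the two operands is {(11, 21, 34), (17, 26, 36), (21, 1, 15), (21, 11, 34), (34, 24, 38), (38, 33, 35)}.
π_{F, E} gives {(15, 21), (34, 11), (34, 21), (35, 38), (36, 17), (38, 34)}.

{(15, 21), (34, 11), (34, 21), (35, 38), (36, 17), (38, 34)}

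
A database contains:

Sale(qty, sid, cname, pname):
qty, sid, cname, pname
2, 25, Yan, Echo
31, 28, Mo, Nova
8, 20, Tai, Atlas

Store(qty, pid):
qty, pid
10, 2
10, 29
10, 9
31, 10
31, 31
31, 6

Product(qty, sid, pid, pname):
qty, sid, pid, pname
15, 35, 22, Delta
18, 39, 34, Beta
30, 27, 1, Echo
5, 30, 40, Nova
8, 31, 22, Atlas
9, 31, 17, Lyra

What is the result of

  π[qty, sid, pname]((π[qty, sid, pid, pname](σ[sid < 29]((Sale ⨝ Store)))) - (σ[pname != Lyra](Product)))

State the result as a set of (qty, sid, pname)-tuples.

Natural join on qty: {(31, 28, Mo, Nova, 10), (31, 28, Mo, Nova, 31), (31, 28, Mo, Nova, 6)}
Selection sid < 29: {(31, 28, Mo, Nova, 10), (31, 28, Mo, Nova, 31), (31, 28, Mo, Nova, 6)}
Projecting to qty, sid, pid, pname: {(31, 28, 10, Nova), (31, 28, 31, Nova), (31, 28, 6, Nova)}
Selection pname != Lyra: {(15, 35, 22, Delta), (18, 39, 34, Beta), (30, 27, 1, Echo), (5, 30, 40, Nova), (8, 31, 22, Atlas)}
Taking the difference: {(31, 28, 10, Nova), (31, 28, 31, Nova), (31, 28, 6, Nova)}
Projecting to qty, sid, pname (2 duplicate(s) eliminated): {(31, 28, Nova)}

{(31, 28, Nova)}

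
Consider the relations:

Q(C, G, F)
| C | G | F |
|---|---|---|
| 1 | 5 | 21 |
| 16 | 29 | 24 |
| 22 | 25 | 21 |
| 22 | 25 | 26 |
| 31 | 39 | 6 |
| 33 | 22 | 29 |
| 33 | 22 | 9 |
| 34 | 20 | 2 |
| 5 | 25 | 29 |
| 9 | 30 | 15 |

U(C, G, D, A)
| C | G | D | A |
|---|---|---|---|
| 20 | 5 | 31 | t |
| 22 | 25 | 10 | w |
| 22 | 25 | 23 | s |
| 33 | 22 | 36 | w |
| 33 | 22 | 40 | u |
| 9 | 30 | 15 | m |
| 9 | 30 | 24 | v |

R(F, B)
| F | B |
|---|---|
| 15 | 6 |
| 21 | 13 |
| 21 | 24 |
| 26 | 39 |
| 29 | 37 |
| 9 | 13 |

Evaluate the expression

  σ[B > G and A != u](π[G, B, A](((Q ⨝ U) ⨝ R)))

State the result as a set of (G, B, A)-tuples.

Q ⋈ U (natural join on C, G): {(22, 25, 21, 10, w), (22, 25, 21, 23, s), (22, 25, 26, 10, w), (22, 25, 26, 23, s), (33, 22, 29, 36, w), (33, 22, 29, 40, u), (33, 22, 9, 36, w), (33, 22, 9, 40, u), (9, 30, 15, 15, m), (9, 30, 15, 24, v)}
(Q ⨝ U) ⋈ R (natural join on F): {(22, 25, 21, 10, w, 13), (22, 25, 21, 10, w, 24), (22, 25, 21, 23, s, 13), (22, 25, 21, 23, s, 24), (22, 25, 26, 10, w, 39), (22, 25, 26, 23, s, 39), (33, 22, 29, 36, w, 37), (33, 22, 29, 40, u, 37), (33, 22, 9, 36, w, 13), (33, 22, 9, 40, u, 13), (9, 30, 15, 15, m, 6), (9, 30, 15, 24, v, 6)}
Keep only column(s) G, B, A: {(22, 13, u), (22, 13, w), (22, 37, u), (22, 37, w), (25, 13, s), (25, 13, w), (25, 24, s), (25, 24, w), (25, 39, s), (25, 39, w), (30, 6, m), (30, 6, v)}
σ[B > G and A != u]: keep tuples satisfying B > G and A != u → {(22, 37, w), (25, 39, s), (25, 39, w)}

{(22, 37, w), (25, 39, s), (25, 39, w)}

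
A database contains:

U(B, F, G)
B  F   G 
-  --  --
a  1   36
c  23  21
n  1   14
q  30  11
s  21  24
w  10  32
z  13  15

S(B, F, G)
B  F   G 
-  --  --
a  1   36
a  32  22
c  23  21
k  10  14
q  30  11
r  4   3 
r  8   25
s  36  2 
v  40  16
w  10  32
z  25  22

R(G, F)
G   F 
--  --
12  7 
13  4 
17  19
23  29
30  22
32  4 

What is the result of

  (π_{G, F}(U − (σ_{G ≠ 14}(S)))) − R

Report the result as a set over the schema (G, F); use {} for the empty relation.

{(14, 1), (15, 13), (24, 21)}

Apply σ_{G ≠ 14}; surviving tuples: {(a, 1, 36), (a, 32, 22), (c, 23, 21), (q, 30, 11), (r, 4, 3), (r, 8, 25), (s, 36, 2), (v, 40, 16), (w, 10, 32), (z, 25, 22)}
Set difference of the two operands is {(n, 1, 14), (s, 21, 24), (z, 13, 15)}.
π[G, F]: project onto (G, F) → {(14, 1), (15, 13), (24, 21)}
Set difference of the two operands is {(14, 1), (15, 13), (24, 21)}.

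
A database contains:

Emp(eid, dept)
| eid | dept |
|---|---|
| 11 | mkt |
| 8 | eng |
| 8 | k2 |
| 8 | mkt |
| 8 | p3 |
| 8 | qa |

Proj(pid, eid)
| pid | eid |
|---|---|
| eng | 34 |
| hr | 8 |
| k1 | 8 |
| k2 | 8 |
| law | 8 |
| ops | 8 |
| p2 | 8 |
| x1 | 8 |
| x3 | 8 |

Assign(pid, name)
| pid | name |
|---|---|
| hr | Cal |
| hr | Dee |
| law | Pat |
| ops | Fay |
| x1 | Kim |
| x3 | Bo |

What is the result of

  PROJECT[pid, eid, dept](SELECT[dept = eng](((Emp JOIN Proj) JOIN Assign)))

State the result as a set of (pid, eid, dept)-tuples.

Emp ⋈ Proj (natural join on eid): {(8, eng, hr), (8, eng, k1), (8, eng, k2), (8, eng, law), (8, eng, ops), (8, eng, p2), (8, eng, x1), (8, eng, x3), (8, k2, hr), (8, k2, k1), (8, k2, k2), (8, k2, law), (8, k2, ops), (8, k2, p2), (8, k2, x1), (8, k2, x3), (8, mkt, hr), (8, mkt, k1), (8, mkt, k2), (8, mkt, law), (8, mkt, ops), (8, mkt, p2), (8, mkt, x1), (8, mkt, x3), (8, p3, hr), (8, p3, k1), (8, p3, k2), (8, p3, law), (8, p3, ops), (8, p3, p2), (8, p3, x1), (8, p3, x3), (8, qa, hr), (8, qa, k1), (8, qa, k2), (8, qa, law), (8, qa, ops), (8, qa, p2), (8, qa, x1), (8, qa, x3)}
(Emp JOIN Proj) ⋈ Assign (natural join on pid): {(8, eng, hr, Cal), (8, eng, hr, Dee), (8, eng, law, Pat), (8, eng, ops, Fay), (8, eng, x1, Kim), (8, eng, x3, Bo), (8, k2, hr, Cal), (8, k2, hr, Dee), (8, k2, law, Pat), (8, k2, ops, Fay), (8, k2, x1, Kim), (8, k2, x3, Bo), (8, mkt, hr, Cal), (8, mkt, hr, Dee), (8, mkt, law, Pat), (8, mkt, ops, Fay), (8, mkt, x1, Kim), (8, mkt, x3, Bo), (8, p3, hr, Cal), (8, p3, hr, Dee), (8, p3, law, Pat), (8, p3, ops, Fay), (8, p3, x1, Kim), (8, p3, x3, Bo), (8, qa, hr, Cal), (8, qa, hr, Dee), (8, qa, law, Pat), (8, qa, ops, Fay), (8, qa, x1, Kim), (8, qa, x3, Bo)}
Apply σ_{dept = eng}; surviving tuples: {(8, eng, hr, Cal), (8, eng, hr, Dee), (8, eng, law, Pat), (8, eng, ops, Fay), (8, eng, x1, Kim), (8, eng, x3, Bo)}
π[pid, eid, dept]: project onto (pid, eid, dept) (1 duplicate(s) eliminated) → {(hr, 8, eng), (law, 8, eng), (ops, 8, eng), (x1, 8, eng), (x3, 8, eng)}

{(hr, 8, eng), (law, 8, eng), (ops, 8, eng), (x1, 8, eng), (x3, 8, eng)}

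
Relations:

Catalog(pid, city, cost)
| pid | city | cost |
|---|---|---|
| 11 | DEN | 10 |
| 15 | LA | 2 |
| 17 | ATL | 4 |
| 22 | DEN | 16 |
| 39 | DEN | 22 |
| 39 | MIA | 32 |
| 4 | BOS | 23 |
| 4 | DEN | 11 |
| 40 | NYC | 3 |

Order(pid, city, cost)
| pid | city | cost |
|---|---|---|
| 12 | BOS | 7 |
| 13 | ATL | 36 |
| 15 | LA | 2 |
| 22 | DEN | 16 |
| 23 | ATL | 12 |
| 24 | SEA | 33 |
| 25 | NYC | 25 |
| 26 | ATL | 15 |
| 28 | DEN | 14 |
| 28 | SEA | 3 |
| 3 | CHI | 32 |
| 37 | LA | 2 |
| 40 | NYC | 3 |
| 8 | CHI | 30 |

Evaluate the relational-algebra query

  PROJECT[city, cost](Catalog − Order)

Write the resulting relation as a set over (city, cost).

Set difference of the two operands is {(11, DEN, 10), (17, ATL, 4), (39, DEN, 22), (39, MIA, 32), (4, BOS, 23), (4, DEN, 11)}.
π[city, cost]: project onto (city, cost) → {(ATL, 4), (BOS, 23), (DEN, 10), (DEN, 11), (DEN, 22), (MIA, 32)}

{(ATL, 4), (BOS, 23), (DEN, 10), (DEN, 11), (DEN, 22), (MIA, 32)}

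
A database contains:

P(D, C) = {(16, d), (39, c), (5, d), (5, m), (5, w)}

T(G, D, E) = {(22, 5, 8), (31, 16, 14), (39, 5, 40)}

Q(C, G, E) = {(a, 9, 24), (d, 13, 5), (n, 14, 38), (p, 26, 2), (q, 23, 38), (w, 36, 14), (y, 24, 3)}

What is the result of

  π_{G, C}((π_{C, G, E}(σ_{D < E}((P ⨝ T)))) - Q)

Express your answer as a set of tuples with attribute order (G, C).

Joining P and T on D yields {(16, d, 31, 14), (5, d, 22, 8), (5, d, 39, 40), (5, m, 22, 8), (5, m, 39, 40), (5, w, 22, 8), (5, w, 39, 40)}.
σ[D < E]: keep tuples satisfying D < E → {(5, d, 22, 8), (5, d, 39, 40), (5, m, 22, 8), (5, m, 39, 40), (5, w, 22, 8), (5, w, 39, 40)}
π_{C, G, E} gives {(d, 22, 8), (d, 39, 40), (m, 22, 8), (m, 39, 40), (w, 22, 8), (w, 39, 40)}.
Taking the difference: {(d, 22, 8), (d, 39, 40), (m, 22, 8), (m, 39, 40), (w, 22, 8), (w, 39, 40)}
π_{G, C} gives {(22, d), (22, m), (22, w), (39, d), (39, m), (39, w)}.

{(22, d), (22, m), (22, w), (39, d), (39, m), (39, w)}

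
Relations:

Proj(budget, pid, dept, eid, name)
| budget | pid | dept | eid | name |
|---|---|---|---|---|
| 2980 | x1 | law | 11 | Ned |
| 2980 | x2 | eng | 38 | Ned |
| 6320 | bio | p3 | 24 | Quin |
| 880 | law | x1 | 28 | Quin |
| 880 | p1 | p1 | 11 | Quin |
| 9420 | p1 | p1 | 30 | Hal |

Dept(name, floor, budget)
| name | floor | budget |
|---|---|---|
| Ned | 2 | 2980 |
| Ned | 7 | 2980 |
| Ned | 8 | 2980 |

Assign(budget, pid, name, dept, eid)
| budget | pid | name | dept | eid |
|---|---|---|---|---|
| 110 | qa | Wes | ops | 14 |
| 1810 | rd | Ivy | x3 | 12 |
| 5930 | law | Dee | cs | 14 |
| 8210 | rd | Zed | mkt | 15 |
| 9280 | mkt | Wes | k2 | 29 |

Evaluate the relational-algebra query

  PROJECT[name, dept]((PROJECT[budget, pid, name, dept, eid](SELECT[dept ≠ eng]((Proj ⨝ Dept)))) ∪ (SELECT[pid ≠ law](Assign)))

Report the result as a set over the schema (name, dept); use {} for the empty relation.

{(Ivy, x3), (Ned, law), (Wes, k2), (Wes, ops), (Zed, mkt)}

Natural join on budget, name: {(2980, x1, law, 11, Ned, 2), (2980, x1, law, 11, Ned, 7), (2980, x1, law, 11, Ned, 8), (2980, x2, eng, 38, Ned, 2), (2980, x2, eng, 38, Ned, 7), (2980, x2, eng, 38, Ned, 8)}
σ[dept ≠ eng]: keep tuples satisfying dept ≠ eng → {(2980, x1, law, 11, Ned, 2), (2980, x1, law, 11, Ned, 7), (2980, x1, law, 11, Ned, 8)}
Keep only column(s) budget, pid, name, dept, eid (2 duplicate(s) eliminated): {(2980, x1, Ned, law, 11)}
σ[pid ≠ law]: keep tuples satisfying pid ≠ law → {(110, qa, Wes, ops, 14), (1810, rd, Ivy, x3, 12), (8210, rd, Zed, mkt, 15), (9280, mkt, Wes, k2, 29)}
Union: {(2980, x1, Ned, law, 11)} with {(110, qa, Wes, ops, 14), (1810, rd, Ivy, x3, 12), (8210, rd, Zed, mkt, 15), (9280, mkt, Wes, k2, 29)} → {(110, qa, Wes, ops, 14), (1810, rd, Ivy, x3, 12), (2980, x1, Ned, law, 11), (8210, rd, Zed, mkt, 15), (9280, mkt, Wes, k2, 29)}
Keep only column(s) name, dept: {(Ivy, x3), (Ned, law), (Wes, k2), (Wes, ops), (Zed, mkt)}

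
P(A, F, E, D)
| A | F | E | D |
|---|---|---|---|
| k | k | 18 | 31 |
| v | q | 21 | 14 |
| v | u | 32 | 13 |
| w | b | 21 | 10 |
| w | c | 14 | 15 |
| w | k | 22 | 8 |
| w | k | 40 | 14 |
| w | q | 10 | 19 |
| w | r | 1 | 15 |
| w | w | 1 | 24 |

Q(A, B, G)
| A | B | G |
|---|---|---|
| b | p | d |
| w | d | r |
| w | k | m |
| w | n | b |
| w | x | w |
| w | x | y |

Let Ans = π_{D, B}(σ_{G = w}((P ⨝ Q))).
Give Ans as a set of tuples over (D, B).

Natural join on A: {(w, b, 21, 10, d, r), (w, b, 21, 10, k, m), (w, b, 21, 10, n, b), (w, b, 21, 10, x, w), (w, b, 21, 10, x, y), (w, c, 14, 15, d, r), (w, c, 14, 15, k, m), (w, c, 14, 15, n, b), (w, c, 14, 15, x, w), (w, c, 14, 15, x, y), (w, k, 22, 8, d, r), (w, k, 22, 8, k, m), (w, k, 22, 8, n, b), (w, k, 22, 8, x, w), (w, k, 22, 8, x, y), (w, k, 40, 14, d, r), (w, k, 40, 14, k, m), (w, k, 40, 14, n, b), (w, k, 40, 14, x, w), (w, k, 40, 14, x, y), (w, q, 10, 19, d, r), (w, q, 10, 19, k, m), (w, q, 10, 19, n, b), (w, q, 10, 19, x, w), (w, q, 10, 19, x, y), (w, r, 1, 15, d, r), (w, r, 1, 15, k, m), (w, r, 1, 15, n, b), (w, r, 1, 15, x, w), (w, r, 1, 15, x, y), (w, w, 1, 24, d, r), (w, w, 1, 24, k, m), (w, w, 1, 24, n, b), (w, w, 1, 24, x, w), (w, w, 1, 24, x, y)}
Apply σ_{G = w}; surviving tuples: {(w, b, 21, 10, x, w), (w, c, 14, 15, x, w), (w, k, 22, 8, x, w), (w, k, 40, 14, x, w), (w, q, 10, 19, x, w), (w, r, 1, 15, x, w), (w, w, 1, 24, x, w)}
Projecting to D, B (1 duplicate(s) eliminated): {(10, x), (14, x), (15, x), (19, x), (24, x), (8, x)}

{(10, x), (14, x), (15, x), (19, x), (24, x), (8, x)}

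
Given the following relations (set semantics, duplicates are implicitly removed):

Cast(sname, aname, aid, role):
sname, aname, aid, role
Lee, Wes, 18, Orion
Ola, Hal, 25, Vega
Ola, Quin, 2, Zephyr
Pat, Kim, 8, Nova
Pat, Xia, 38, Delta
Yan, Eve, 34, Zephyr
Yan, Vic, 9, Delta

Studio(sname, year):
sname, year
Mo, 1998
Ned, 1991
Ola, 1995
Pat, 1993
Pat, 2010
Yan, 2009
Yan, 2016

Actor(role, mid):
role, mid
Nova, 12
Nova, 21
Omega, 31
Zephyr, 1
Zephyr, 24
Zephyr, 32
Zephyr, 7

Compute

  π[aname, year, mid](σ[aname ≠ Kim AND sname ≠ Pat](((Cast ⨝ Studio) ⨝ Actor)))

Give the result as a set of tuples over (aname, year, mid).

Cast ⋈ Studio (natural join on sname): {(Ola, Hal, 25, Vega, 1995), (Ola, Quin, 2, Zephyr, 1995), (Pat, Kim, 8, Nova, 1993), (Pat, Kim, 8, Nova, 2010), (Pat, Xia, 38, Delta, 1993), (Pat, Xia, 38, Delta, 2010), (Yan, Eve, 34, Zephyr, 2009), (Yan, Eve, 34, Zephyr, 2016), (Yan, Vic, 9, Delta, 2009), (Yan, Vic, 9, Delta, 2016)}
(Cast ⨝ Studio) ⋈ Actor (natural join on role): {(Ola, Quin, 2, Zephyr, 1995, 1), (Ola, Quin, 2, Zephyr, 1995, 24), (Ola, Quin, 2, Zephyr, 1995, 32), (Ola, Quin, 2, Zephyr, 1995, 7), (Pat, Kim, 8, Nova, 1993, 12), (Pat, Kim, 8, Nova, 1993, 21), (Pat, Kim, 8, Nova, 2010, 12), (Pat, Kim, 8, Nova, 2010, 21), (Yan, Eve, 34, Zephyr, 2009, 1), (Yan, Eve, 34, Zephyr, 2009, 24), (Yan, Eve, 34, Zephyr, 2009, 32), (Yan, Eve, 34, Zephyr, 2009, 7), (Yan, Eve, 34, Zephyr, 2016, 1), (Yan, Eve, 34, Zephyr, 2016, 24), (Yan, Eve, 34, Zephyr, 2016, 32), (Yan, Eve, 34, Zephyr, 2016, 7)}
Filtering on aname ≠ Kim AND sname ≠ Pat leaves {(Ola, Quin, 2, Zephyr, 1995, 1), (Ola, Quin, 2, Zephyr, 1995, 24), (Ola, Quin, 2, Zephyr, 1995, 32), (Ola, Quin, 2, Zephyr, 1995, 7), (Yan, Eve, 34, Zephyr, 2009, 1), (Yan, Eve, 34, Zephyr, 2009, 24), (Yan, Eve, 34, Zephyr, 2009, 32), (Yan, Eve, 34, Zephyr, 2009, 7), (Yan, Eve, 34, Zephyr, 2016, 1), (Yan, Eve, 34, Zephyr, 2016, 24), (Yan, Eve, 34, Zephyr, 2016, 32), (Yan, Eve, 34, Zephyr, 2016, 7)}.
Keep only column(s) aname, year, mid: {(Eve, 2009, 1), (Eve, 2009, 24), (Eve, 2009, 32), (Eve, 2009, 7), (Eve, 2016, 1), (Eve, 2016, 24), (Eve, 2016, 32), (Eve, 2016, 7), (Quin, 1995, 1), (Quin, 1995, 24), (Quin, 1995, 32), (Quin, 1995, 7)}

{(Eve, 2009, 1), (Eve, 2009, 24), (Eve, 2009, 32), (Eve, 2009, 7), (Eve, 2016, 1), (Eve, 2016, 24), (Eve, 2016, 32), (Eve, 2016, 7), (Quin, 1995, 1), (Quin, 1995, 24), (Quin, 1995, 32), (Quin, 1995, 7)}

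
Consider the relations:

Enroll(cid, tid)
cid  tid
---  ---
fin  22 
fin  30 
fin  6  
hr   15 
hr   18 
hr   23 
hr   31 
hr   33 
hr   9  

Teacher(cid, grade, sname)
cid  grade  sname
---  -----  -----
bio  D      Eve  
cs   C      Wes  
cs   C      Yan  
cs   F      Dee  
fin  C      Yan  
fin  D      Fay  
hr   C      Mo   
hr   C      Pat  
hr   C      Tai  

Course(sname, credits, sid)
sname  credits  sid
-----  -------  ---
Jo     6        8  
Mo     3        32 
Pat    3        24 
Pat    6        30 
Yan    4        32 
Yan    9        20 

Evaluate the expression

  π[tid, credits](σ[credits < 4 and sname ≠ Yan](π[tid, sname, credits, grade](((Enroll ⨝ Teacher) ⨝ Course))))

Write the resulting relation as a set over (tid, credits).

Joining Enroll and Teacher on cid yields {(fin, 22, C, Yan), (fin, 22, D, Fay), (fin, 30, C, Yan), (fin, 30, D, Fay), (fin, 6, C, Yan), (fin, 6, D, Fay), (hr, 15, C, Mo), (hr, 15, C, Pat), (hr, 15, C, Tai), (hr, 18, C, Mo), (hr, 18, C, Pat), (hr, 18, C, Tai), (hr, 23, C, Mo), (hr, 23, C, Pat), (hr, 23, C, Tai), (hr, 31, C, Mo), (hr, 31, C, Pat), (hr, 31, C, Tai), (hr, 33, C, Mo), (hr, 33, C, Pat), (hr, 33, C, Tai), (hr, 9, C, Mo), (hr, 9, C, Pat), (hr, 9, C, Tai)}.
Joining (Enroll ⨝ Teacher) and Course on sname yields {(fin, 22, C, Yan, 4, 32), (fin, 22, C, Yan, 9, 20), (fin, 30, C, Yan, 4, 32), (fin, 30, C, Yan, 9, 20), (fin, 6, C, Yan, 4, 32), (fin, 6, C, Yan, 9, 20), (hr, 15, C, Mo, 3, 32), (hr, 15, C, Pat, 3, 24), (hr, 15, C, Pat, 6, 30), (hr, 18, C, Mo, 3, 32), (hr, 18, C, Pat, 3, 24), (hr, 18, C, Pat, 6, 30), (hr, 23, C, Mo, 3, 32), (hr, 23, C, Pat, 3, 24), (hr, 23, C, Pat, 6, 30), (hr, 31, C, Mo, 3, 32), (hr, 31, C, Pat, 3, 24), (hr, 31, C, Pat, 6, 30), (hr, 33, C, Mo, 3, 32), (hr, 33, C, Pat, 3, 24), (hr, 33, C, Pat, 6, 30), (hr, 9, C, Mo, 3, 32), (hr, 9, C, Pat, 3, 24), (hr, 9, C, Pat, 6, 30)}.
π[tid, sname, credits, grade]: project onto (tid, sname, credits, grade) → {(15, Mo, 3, C), (15, Pat, 3, C), (15, Pat, 6, C), (18, Mo, 3, C), (18, Pat, 3, C), (18, Pat, 6, C), (22, Yan, 4, C), (22, Yan, 9, C), (23, Mo, 3, C), (23, Pat, 3, C), (23, Pat, 6, C), (30, Yan, 4, C), (30, Yan, 9, C), (31, Mo, 3, C), (31, Pat, 3, C), (31, Pat, 6, C), (33, Mo, 3, C), (33, Pat, 3, C), (33, Pat, 6, C), (6, Yan, 4, C), (6, Yan, 9, C), (9, Mo, 3, C), (9, Pat, 3, C), (9, Pat, 6, C)}
Selection credits < 4 and sname ≠ Yan: {(15, Mo, 3, C), (15, Pat, 3, C), (18, Mo, 3, C), (18, Pat, 3, C), (23, Mo, 3, C), (23, Pat, 3, C), (31, Mo, 3, C), (31, Pat, 3, C), (33, Mo, 3, C), (33, Pat, 3, C), (9, Mo, 3, C), (9, Pat, 3, C)}
π[tid, credits]: project onto (tid, credits) (6 duplicate(s) eliminated) → {(15, 3), (18, 3), (23, 3), (31, 3), (33, 3), (9, 3)}

{(15, 3), (18, 3), (23, 3), (31, 3), (33, 3), (9, 3)}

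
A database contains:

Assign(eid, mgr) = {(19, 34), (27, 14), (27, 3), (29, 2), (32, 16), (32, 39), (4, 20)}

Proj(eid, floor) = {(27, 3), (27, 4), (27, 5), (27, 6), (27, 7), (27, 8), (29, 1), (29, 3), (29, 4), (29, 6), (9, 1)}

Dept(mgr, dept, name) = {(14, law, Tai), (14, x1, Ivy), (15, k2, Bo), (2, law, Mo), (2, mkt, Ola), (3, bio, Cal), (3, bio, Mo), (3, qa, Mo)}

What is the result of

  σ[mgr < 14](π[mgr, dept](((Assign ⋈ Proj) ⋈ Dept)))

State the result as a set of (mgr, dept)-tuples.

Joining Assign and Proj on eid yields {(27, 14, 3), (27, 14, 4), (27, 14, 5), (27, 14, 6), (27, 14, 7), (27, 14, 8), (27, 3, 3), (27, 3, 4), (27, 3, 5), (27, 3, 6), (27, 3, 7), (27, 3, 8), (29, 2, 1), (29, 2, 3), (29, 2, 4), (29, 2, 6)}.
Joining (Assign ⋈ Proj) and Dept on mgr yields {(27, 14, 3, law, Tai), (27, 14, 3, x1, Ivy), (27, 14, 4, law, Tai), (27, 14, 4, x1, Ivy), (27, 14, 5, law, Tai), (27, 14, 5, x1, Ivy), (27, 14, 6, law, Tai), (27, 14, 6, x1, Ivy), (27, 14, 7, law, Tai), (27, 14, 7, x1, Ivy), (27, 14, 8, law, Tai), (27, 14, 8, x1, Ivy), (27, 3, 3, bio, Cal), (27, 3, 3, bio, Mo), (27, 3, 3, qa, Mo), (27, 3, 4, bio, Cal), (27, 3, 4, bio, Mo), (27, 3, 4, qa, Mo), (27, 3, 5, bio, Cal), (27, 3, 5, bio, Mo), (27, 3, 5, qa, Mo), (27, 3, 6, bio, Cal), (27, 3, 6, bio, Mo), (27, 3, 6, qa, Mo), (27, 3, 7, bio, Cal), (27, 3, 7, bio, Mo), (27, 3, 7, qa, Mo), (27, 3, 8, bio, Cal), (27, 3, 8, bio, Mo), (27, 3, 8, qa, Mo), (29, 2, 1, law, Mo), (29, 2, 1, mkt, Ola), (29, 2, 3, law, Mo), (29, 2, 3, mkt, Ola), (29, 2, 4, law, Mo), (29, 2, 4, mkt, Ola), (29, 2, 6, law, Mo), (29, 2, 6, mkt, Ola)}.
Keep only column(s) mgr, dept (32 duplicate(s) eliminated): {(14, law), (14, x1), (2, law), (2, mkt), (3, bio), (3, qa)}
Selection mgr < 14: {(2, law), (2, mkt), (3, bio), (3, qa)}

{(2, law), (2, mkt), (3, bio), (3, qa)}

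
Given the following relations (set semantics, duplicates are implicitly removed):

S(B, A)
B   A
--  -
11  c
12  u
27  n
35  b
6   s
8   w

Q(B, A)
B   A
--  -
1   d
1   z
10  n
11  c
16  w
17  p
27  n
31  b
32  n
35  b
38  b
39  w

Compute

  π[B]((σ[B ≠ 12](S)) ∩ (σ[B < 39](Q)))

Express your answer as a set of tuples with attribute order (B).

{11, 27, 35}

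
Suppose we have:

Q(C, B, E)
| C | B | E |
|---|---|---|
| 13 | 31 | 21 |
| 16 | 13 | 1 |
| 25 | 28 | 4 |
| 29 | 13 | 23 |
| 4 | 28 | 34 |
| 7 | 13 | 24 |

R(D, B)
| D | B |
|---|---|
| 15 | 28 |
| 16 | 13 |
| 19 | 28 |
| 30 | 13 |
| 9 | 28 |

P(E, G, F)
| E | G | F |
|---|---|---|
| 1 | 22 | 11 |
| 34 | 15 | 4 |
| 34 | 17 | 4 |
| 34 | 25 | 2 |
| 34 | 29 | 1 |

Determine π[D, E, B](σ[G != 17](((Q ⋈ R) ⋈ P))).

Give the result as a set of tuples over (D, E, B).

{(15, 34, 28), (16, 1, 13), (19, 34, 28), (30, 1, 13), (9, 34, 28)}

Q ⋈ R (natural join on B): {(16, 13, 1, 16), (16, 13, 1, 30), (25, 28, 4, 15), (25, 28, 4, 19), (25, 28, 4, 9), (29, 13, 23, 16), (29, 13, 23, 30), (4, 28, 34, 15), (4, 28, 34, 19), (4, 28, 34, 9), (7, 13, 24, 16), (7, 13, 24, 30)}
(Q ⋈ R) ⋈ P (natural join on E): {(16, 13, 1, 16, 22, 11), (16, 13, 1, 30, 22, 11), (4, 28, 34, 15, 15, 4), (4, 28, 34, 15, 17, 4), (4, 28, 34, 15, 25, 2), (4, 28, 34, 15, 29, 1), (4, 28, 34, 19, 15, 4), (4, 28, 34, 19, 17, 4), (4, 28, 34, 19, 25, 2), (4, 28, 34, 19, 29, 1), (4, 28, 34, 9, 15, 4), (4, 28, 34, 9, 17, 4), (4, 28, 34, 9, 25, 2), (4, 28, 34, 9, 29, 1)}
Apply σ_{G != 17}; surviving tuples: {(16, 13, 1, 16, 22, 11), (16, 13, 1, 30, 22, 11), (4, 28, 34, 15, 15, 4), (4, 28, 34, 15, 25, 2), (4, 28, 34, 15, 29, 1), (4, 28, 34, 19, 15, 4), (4, 28, 34, 19, 25, 2), (4, 28, 34, 19, 29, 1), (4, 28, 34, 9, 15, 4), (4, 28, 34, 9, 25, 2), (4, 28, 34, 9, 29, 1)}
Projecting to D, E, B (6 duplicate(s) eliminated): {(15, 34, 28), (16, 1, 13), (19, 34, 28), (30, 1, 13), (9, 34, 28)}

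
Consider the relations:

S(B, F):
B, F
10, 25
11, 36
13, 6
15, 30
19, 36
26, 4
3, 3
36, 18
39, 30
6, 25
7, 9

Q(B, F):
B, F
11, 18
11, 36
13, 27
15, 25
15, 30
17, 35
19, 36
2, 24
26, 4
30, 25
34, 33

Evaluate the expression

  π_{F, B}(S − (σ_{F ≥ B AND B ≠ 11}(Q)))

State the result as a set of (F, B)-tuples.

{(18, 36), (25, 10), (25, 6), (3, 3), (30, 39), (36, 11), (4, 26), (6, 13), (9, 7)}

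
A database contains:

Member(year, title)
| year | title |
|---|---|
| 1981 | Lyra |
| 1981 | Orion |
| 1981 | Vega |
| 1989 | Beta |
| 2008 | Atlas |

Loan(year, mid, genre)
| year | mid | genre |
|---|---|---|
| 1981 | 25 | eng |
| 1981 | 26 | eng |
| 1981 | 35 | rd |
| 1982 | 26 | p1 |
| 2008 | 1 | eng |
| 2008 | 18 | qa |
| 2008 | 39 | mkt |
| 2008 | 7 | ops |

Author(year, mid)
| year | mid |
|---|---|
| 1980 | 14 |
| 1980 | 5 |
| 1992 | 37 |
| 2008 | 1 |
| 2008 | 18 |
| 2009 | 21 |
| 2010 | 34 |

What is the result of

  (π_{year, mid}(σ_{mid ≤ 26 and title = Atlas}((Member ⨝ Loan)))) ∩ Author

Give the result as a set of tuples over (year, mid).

Joining Member and Loan on year yields {(1981, Lyra, 25, eng), (1981, Lyra, 26, eng), (1981, Lyra, 35, rd), (1981, Orion, 25, eng), (1981, Orion, 26, eng), (1981, Orion, 35, rd), (1981, Vega, 25, eng), (1981, Vega, 26, eng), (1981, Vega, 35, rd), (2008, Atlas, 1, eng), (2008, Atlas, 18, qa), (2008, Atlas, 39, mkt), (2008, Atlas, 7, ops)}.
Apply σ_{mid ≤ 26 and title = Atlas}; surviving tuples: {(2008, Atlas, 1, eng), (2008, Atlas, 18, qa), (2008, Atlas, 7, ops)}
Keep only column(s) year, mid: {(2008, 1), (2008, 18), (2008, 7)}
Taking the intersection: {(2008, 1), (2008, 18)}

{(2008, 1), (2008, 18)}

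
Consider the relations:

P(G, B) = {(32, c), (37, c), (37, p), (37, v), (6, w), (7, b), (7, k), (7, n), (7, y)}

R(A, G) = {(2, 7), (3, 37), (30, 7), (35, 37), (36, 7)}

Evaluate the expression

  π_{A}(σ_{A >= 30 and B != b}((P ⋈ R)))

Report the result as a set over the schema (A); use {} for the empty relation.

P ⋈ R (natural join on G): {(37, c, 3), (37, c, 35), (37, p, 3), (37, p, 35), (37, v, 3), (37, v, 35), (7, b, 2), (7, b, 30), (7, b, 36), (7, k, 2), (7, k, 30), (7, k, 36), (7, n, 2), (7, n, 30), (7, n, 36), (7, y, 2), (7, y, 30), (7, y, 36)}
σ[A >= 30 and B != b]: keep tuples satisfying A >= 30 and B != b → {(37, c, 35), (37, p, 35), (37, v, 35), (7, k, 30), (7, k, 36), (7, n, 30), (7, n, 36), (7, y, 30), (7, y, 36)}
π_{A} gives {30, 35, 36} (6 duplicate(s) eliminated).

{30, 35, 36}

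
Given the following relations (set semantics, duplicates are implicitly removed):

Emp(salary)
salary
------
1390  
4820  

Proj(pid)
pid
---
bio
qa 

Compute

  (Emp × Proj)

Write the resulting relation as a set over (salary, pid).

{(1390, bio), (1390, qa), (4820, bio), (4820, qa)}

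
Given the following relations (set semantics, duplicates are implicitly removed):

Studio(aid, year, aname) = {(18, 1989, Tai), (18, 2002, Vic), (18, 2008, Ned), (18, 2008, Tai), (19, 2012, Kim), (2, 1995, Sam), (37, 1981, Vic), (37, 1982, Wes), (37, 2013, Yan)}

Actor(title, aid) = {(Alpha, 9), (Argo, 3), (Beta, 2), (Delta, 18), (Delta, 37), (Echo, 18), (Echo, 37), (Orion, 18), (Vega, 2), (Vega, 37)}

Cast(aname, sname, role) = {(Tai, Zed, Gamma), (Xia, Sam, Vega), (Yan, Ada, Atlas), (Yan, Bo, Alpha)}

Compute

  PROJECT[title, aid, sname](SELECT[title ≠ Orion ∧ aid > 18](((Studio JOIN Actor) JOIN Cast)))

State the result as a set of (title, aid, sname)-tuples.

Natural join on aid: {(18, 1989, Tai, Delta), (18, 1989, Tai, Echo), (18, 1989, Tai, Orion), (18, 2002, Vic, Delta), (18, 2002, Vic, Echo), (18, 2002, Vic, Orion), (18, 2008, Ned, Delta), (18, 2008, Ned, Echo), (18, 2008, Ned, Orion), (18, 2008, Tai, Delta), (18, 2008, Tai, Echo), (18, 2008, Tai, Orion), (2, 1995, Sam, Beta), (2, 1995, Sam, Vega), (37, 1981, Vic, Delta), (37, 1981, Vic, Echo), (37, 1981, Vic, Vega), (37, 1982, Wes, Delta), (37, 1982, Wes, Echo), (37, 1982, Wes, Vega), (37, 2013, Yan, Delta), (37, 2013, Yan, Echo), (37, 2013, Yan, Vega)}
Natural join on aname: {(18, 1989, Tai, Delta, Zed, Gamma), (18, 1989, Tai, Echo, Zed, Gamma), (18, 1989, Tai, Orion, Zed, Gamma), (18, 2008, Tai, Delta, Zed, Gamma), (18, 2008, Tai, Echo, Zed, Gamma), (18, 2008, Tai, Orion, Zed, Gamma), (37, 2013, Yan, Delta, Ada, Atlas), (37, 2013, Yan, Delta, Bo, Alpha), (37, 2013, Yan, Echo, Ada, Atlas), (37, 2013, Yan, Echo, Bo, Alpha), (37, 2013, Yan, Vega, Ada, Atlas), (37, 2013, Yan, Vega, Bo, Alpha)}
σ[title ≠ Orion ∧ aid > 18]: keep tuples satisfying title ≠ Orion ∧ aid > 18 → {(37, 2013, Yan, Delta, Ada, Atlas), (37, 2013, Yan, Delta, Bo, Alpha), (37, 2013, Yan, Echo, Ada, Atlas), (37, 2013, Yan, Echo, Bo, Alpha), (37, 2013, Yan, Vega, Ada, Atlas), (37, 2013, Yan, Vega, Bo, Alpha)}
π[title, aid, sname]: project onto (title, aid, sname) → {(Delta, 37, Ada), (Delta, 37, Bo), (Echo, 37, Ada), (Echo, 37, Bo), (Vega, 37, Ada), (Vega, 37, Bo)}

{(Delta, 37, Ada), (Delta, 37, Bo), (Echo, 37, Ada), (Echo, 37, Bo), (Vega, 37, Ada), (Vega, 37, Bo)}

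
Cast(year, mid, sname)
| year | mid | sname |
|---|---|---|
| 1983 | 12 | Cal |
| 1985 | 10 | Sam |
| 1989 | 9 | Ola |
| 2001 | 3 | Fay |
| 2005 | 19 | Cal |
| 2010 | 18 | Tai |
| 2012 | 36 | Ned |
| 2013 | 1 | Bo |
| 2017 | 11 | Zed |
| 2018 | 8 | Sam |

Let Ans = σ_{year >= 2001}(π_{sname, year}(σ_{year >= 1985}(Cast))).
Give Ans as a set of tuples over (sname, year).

{(Bo, 2013), (Cal, 2005), (Fay, 2001), (Ned, 2012), (Sam, 2018), (Tai, 2010), (Zed, 2017)}

Filtering on year >= 1985 leaves {(1985, 10, Sam), (1989, 9, Ola), (2001, 3, Fay), (2005, 19, Cal), (2010, 18, Tai), (2012, 36, Ned), (2013, 1, Bo), (2017, 11, Zed), (2018, 8, Sam)}.
π_{sname, year} gives {(Bo, 2013), (Cal, 2005), (Fay, 2001), (Ned, 2012), (Ola, 1989), (Sam, 1985), (Sam, 2018), (Tai, 2010), (Zed, 2017)}.
Filtering on year >= 2001 leaves {(Bo, 2013), (Cal, 2005), (Fay, 2001), (Ned, 2012), (Sam, 2018), (Tai, 2010), (Zed, 2017)}.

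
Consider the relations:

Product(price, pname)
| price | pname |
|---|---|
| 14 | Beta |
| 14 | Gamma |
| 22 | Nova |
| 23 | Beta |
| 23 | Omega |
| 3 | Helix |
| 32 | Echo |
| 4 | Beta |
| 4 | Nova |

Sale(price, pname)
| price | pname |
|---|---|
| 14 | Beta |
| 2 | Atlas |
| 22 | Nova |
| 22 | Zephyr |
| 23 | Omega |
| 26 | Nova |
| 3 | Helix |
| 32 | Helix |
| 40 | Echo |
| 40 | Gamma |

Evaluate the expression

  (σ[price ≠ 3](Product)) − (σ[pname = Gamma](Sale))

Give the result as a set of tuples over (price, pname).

Selection price ≠ 3: {(14, Beta), (14, Gamma), (22, Nova), (23, Beta), (23, Omega), (32, Echo), (4, Beta), (4, Nova)}
Selection pname = Gamma: {(40, Gamma)}
Taking the difference: {(14, Beta), (14, Gamma), (22, Nova), (23, Beta), (23, Omega), (32, Echo), (4, Beta), (4, Nova)}

{(14, Beta), (14, Gamma), (22, Nova), (23, Beta), (23, Omega), (32, Echo), (4, Beta), (4, Nova)}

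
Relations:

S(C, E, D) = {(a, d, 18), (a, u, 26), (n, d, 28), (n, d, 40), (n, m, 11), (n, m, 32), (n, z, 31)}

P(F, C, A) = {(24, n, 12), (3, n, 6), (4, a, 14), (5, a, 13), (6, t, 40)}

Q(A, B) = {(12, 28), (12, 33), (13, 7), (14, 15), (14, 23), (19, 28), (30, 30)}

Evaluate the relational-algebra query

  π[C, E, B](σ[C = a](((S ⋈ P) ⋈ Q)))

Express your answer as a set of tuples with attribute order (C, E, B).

Natural join on C: {(a, d, 18, 4, 14), (a, d, 18, 5, 13), (a, u, 26, 4, 14), (a, u, 26, 5, 13), (n, d, 28, 24, 12), (n, d, 28, 3, 6), (n, d, 40, 24, 12), (n, d, 40, 3, 6), (n, m, 11, 24, 12), (n, m, 11, 3, 6), (n, m, 32, 24, 12), (n, m, 32, 3, 6), (n, z, 31, 24, 12), (n, z, 31, 3, 6)}
Natural join on A: {(a, d, 18, 4, 14, 15), (a, d, 18, 4, 14, 23), (a, d, 18, 5, 13, 7), (a, u, 26, 4, 14, 15), (a, u, 26, 4, 14, 23), (a, u, 26, 5, 13, 7), (n, d, 28, 24, 12, 28), (n, d, 28, 24, 12, 33), (n, d, 40, 24, 12, 28), (n, d, 40, 24, 12, 33), (n, m, 11, 24, 12, 28), (n, m, 11, 24, 12, 33), (n, m, 32, 24, 12, 28), (n, m, 32, 24, 12, 33), (n, z, 31, 24, 12, 28), (n, z, 31, 24, 12, 33)}
Selection C = a: {(a, d, 18, 4, 14, 15), (a, d, 18, 4, 14, 23), (a, d, 18, 5, 13, 7), (a, u, 26, 4, 14, 15), (a, u, 26, 4, 14, 23), (a, u, 26, 5, 13, 7)}
Keep only column(s) C, E, B: {(a, d, 15), (a, d, 23), (a, d, 7), (a, u, 15), (a, u, 23), (a, u, 7)}

{(a, d, 15), (a, d, 23), (a, d, 7), (a, u, 15), (a, u, 23), (a, u, 7)}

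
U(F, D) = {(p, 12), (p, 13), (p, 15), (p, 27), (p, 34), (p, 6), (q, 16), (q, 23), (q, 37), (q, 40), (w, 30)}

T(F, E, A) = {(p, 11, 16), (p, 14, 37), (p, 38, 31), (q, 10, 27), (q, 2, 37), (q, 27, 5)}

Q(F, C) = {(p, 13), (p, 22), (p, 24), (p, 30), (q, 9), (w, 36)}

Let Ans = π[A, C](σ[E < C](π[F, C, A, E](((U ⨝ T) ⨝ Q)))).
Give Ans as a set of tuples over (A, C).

U ⋈ T (natural join on F): {(p, 12, 11, 16), (p, 12, 14, 37), (p, 12, 38, 31), (p, 13, 11, 16), (p, 13, 14, 37), (p, 13, 38, 31), (p, 15, 11, 16), (p, 15, 14, 37), (p, 15, 38, 31), (p, 27, 11, 16), (p, 27, 14, 37), (p, 27, 38, 31), (p, 34, 11, 16), (p, 34, 14, 37), (p, 34, 38, 31), (p, 6, 11, 16), (p, 6, 14, 37), (p, 6, 38, 31), (q, 16, 10, 27), (q, 16, 2, 37), (q, 16, 27, 5), (q, 23, 10, 27), (q, 23, 2, 37), (q, 23, 27, 5), (q, 37, 10, 27), (q, 37, 2, 37), (q, 37, 27, 5), (q, 40, 10, 27), (q, 40, 2, 37), (q, 40, 27, 5)}
(U ⨝ T) ⋈ Q (natural join on F): {(p, 12, 11, 16, 13), (p, 12, 11, 16, 22), (p, 12, 11, 16, 24), (p, 12, 11, 16, 30), (p, 12, 14, 37, 13), (p, 12, 14, 37, 22), (p, 12, 14, 37, 24), (p, 12, 14, 37, 30), (p, 12, 38, 31, 13), (p, 12, 38, 31, 22), (p, 12, 38, 31, 24), (p, 12, 38, 31, 30), (p, 13, 11, 16, 13), (p, 13, 11, 16, 22), (p, 13, 11, 16, 24), (p, 13, 11, 16, 30), (p, 13, 14, 37, 13), (p, 13, 14, 37, 22), (p, 13, 14, 37, 24), (p, 13, 14, 37, 30), (p, 13, 38, 31, 13), (p, 13, 38, 31, 22), (p, 13, 38, 31, 24), (p, 13, 38, 31, 30), (p, 15, 11, 16, 13), (p, 15, 11, 16, 22), (p, 15, 11, 16, 24), (p, 15, 11, 16, 30), (p, 15, 14, 37, 13), (p, 15, 14, 37, 22), (p, 15, 14, 37, 24), (p, 15, 14, 37, 30), (p, 15, 38, 31, 13), (p, 15, 38, 31, 22), (p, 15, 38, 31, 24), (p, 15, 38, 31, 30), (p, 27, 11, 16, 13), (p, 27, 11, 16, 22), (p, 27, 11, 16, 24), (p, 27, 11, 16, 30), (p, 27, 14, 37, 13), (p, 27, 14, 37, 22), (p, 27, 14, 37, 24), (p, 27, 14, 37, 30), (p, 27, 38, 31, 13), (p, 27, 38, 31, 22), (p, 27, 38, 31, 24), (p, 27, 38, 31, 30), (p, 34, 11, 16, 13), (p, 34, 11, 16, 22), (p, 34, 11, 16, 24), (p, 34, 11, 16, 30), (p, 34, 14, 37, 13), (p, 34, 14, 37, 22), (p, 34, 14, 37, 24), (p, 34, 14, 37, 30), (p, 34, 38, 31, 13), (p, 34, 38, 31, 22), (p, 34, 38, 31, 24), (p, 34, 38, 31, 30), (p, 6, 11, 16, 13), (p, 6, 11, 16, 22), (p, 6, 11, 16, 24), (p, 6, 11, 16, 30), (p, 6, 14, 37, 13), (p, 6, 14, 37, 22), (p, 6, 14, 37, 24), (p, 6, 14, 37, 30), (p, 6, 38, 31, 13), (p, 6, 38, 31, 22), (p, 6, 38, 31, 24), (p, 6, 38, 31, 30), (q, 16, 10, 27, 9), (q, 16, 2, 37, 9), (q, 16, 27, 5, 9), (q, 23, 10, 27, 9), (q, 23, 2, 37, 9), (q, 23, 27, 5, 9), (q, 37, 10, 27, 9), (q, 37, 2, 37, 9), (q, 37, 27, 5, 9), (q, 40, 10, 27, 9), (q, 40, 2, 37, 9), (q, 40, 27, 5, 9)}
Keep only column(s) F, C, A, E (69 duplicate(s) eliminated): {(p, 13, 16, 11), (p, 13, 31, 38), (p, 13, 37, 14), (p, 22, 16, 11), (p, 22, 31, 38), (p, 22, 37, 14), (p, 24, 16, 11), (p, 24, 31, 38), (p, 24, 37, 14), (p, 30, 16, 11), (p, 30, 31, 38), (p, 30, 37, 14), (q, 9, 27, 10), (q, 9, 37, 2), (q, 9, 5, 27)}
Apply σ_{E < C}; surviving tuples: {(p, 13, 16, 11), (p, 22, 16, 11), (p, 22, 37, 14), (p, 24, 16, 11), (p, 24, 37, 14), (p, 30, 16, 11), (p, 30, 37, 14), (q, 9, 37, 2)}
Keep only column(s) A, C: {(16, 13), (16, 22), (16, 24), (16, 30), (37, 22), (37, 24), (37, 30), (37, 9)}

{(16, 13), (16, 22), (16, 24), (16, 30), (37, 22), (37, 24), (37, 30), (37, 9)}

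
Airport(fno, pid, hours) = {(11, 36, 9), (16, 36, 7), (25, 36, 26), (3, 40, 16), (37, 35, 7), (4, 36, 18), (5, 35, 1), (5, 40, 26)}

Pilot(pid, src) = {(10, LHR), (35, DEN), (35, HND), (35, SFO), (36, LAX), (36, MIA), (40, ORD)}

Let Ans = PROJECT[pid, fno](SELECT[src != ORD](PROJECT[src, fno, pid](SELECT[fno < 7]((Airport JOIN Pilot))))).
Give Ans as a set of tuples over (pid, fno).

{(35, 5), (36, 4)}

Natural join on pid: {(11, 36, 9, LAX), (11, 36, 9, MIA), (16, 36, 7, LAX), (16, 36, 7, MIA), (25, 36, 26, LAX), (25, 36, 26, MIA), (3, 40, 16, ORD), (37, 35, 7, DEN), (37, 35, 7, HND), (37, 35, 7, SFO), (4, 36, 18, LAX), (4, 36, 18, MIA), (5, 35, 1, DEN), (5, 35, 1, HND), (5, 35, 1, SFO), (5, 40, 26, ORD)}
Apply σ_{fno < 7}; surviving tuples: {(3, 40, 16, ORD), (4, 36, 18, LAX), (4, 36, 18, MIA), (5, 35, 1, DEN), (5, 35, 1, HND), (5, 35, 1, SFO), (5, 40, 26, ORD)}
π[src, fno, pid]: project onto (src, fno, pid) → {(DEN, 5, 35), (HND, 5, 35), (LAX, 4, 36), (MIA, 4, 36), (ORD, 3, 40), (ORD, 5, 40), (SFO, 5, 35)}
Apply σ_{src != ORD}; surviving tuples: {(DEN, 5, 35), (HND, 5, 35), (LAX, 4, 36), (MIA, 4, 36), (SFO, 5, 35)}
π[pid, fno]: project onto (pid, fno) (3 duplicate(s) eliminated) → {(35, 5), (36, 4)}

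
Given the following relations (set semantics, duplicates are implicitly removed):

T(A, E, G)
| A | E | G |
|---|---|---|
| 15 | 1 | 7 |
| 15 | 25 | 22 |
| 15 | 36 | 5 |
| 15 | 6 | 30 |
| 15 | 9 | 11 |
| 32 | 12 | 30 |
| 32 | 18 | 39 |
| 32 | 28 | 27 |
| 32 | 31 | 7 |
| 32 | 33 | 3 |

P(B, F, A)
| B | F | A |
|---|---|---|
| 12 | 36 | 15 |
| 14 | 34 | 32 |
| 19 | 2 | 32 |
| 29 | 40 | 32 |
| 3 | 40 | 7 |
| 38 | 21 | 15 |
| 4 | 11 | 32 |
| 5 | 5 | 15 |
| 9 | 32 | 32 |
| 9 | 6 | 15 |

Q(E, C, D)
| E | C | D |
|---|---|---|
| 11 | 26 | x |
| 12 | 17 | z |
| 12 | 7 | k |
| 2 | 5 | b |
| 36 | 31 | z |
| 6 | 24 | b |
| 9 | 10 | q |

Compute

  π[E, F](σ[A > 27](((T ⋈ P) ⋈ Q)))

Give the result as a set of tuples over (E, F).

Joining T and P on A yields {(15, 1, 7, 12, 36), (15, 1, 7, 38, 21), (15, 1, 7, 5, 5), (15, 1, 7, 9, 6), (15, 25, 22, 12, 36), (15, 25, 22, 38, 21), (15, 25, 22, 5, 5), (15, 25, 22, 9, 6), (15, 36, 5, 12, 36), (15, 36, 5, 38, 21), (15, 36, 5, 5, 5), (15, 36, 5, 9, 6), (15, 6, 30, 12, 36), (15, 6, 30, 38, 21), (15, 6, 30, 5, 5), (15, 6, 30, 9, 6), (15, 9, 11, 12, 36), (15, 9, 11, 38, 21), (15, 9, 11, 5, 5), (15, 9, 11, 9, 6), (32, 12, 30, 14, 34), (32, 12, 30, 19, 2), (32, 12, 30, 29, 40), (32, 12, 30, 4, 11), (32, 12, 30, 9, 32), (32, 18, 39, 14, 34), (32, 18, 39, 19, 2), (32, 18, 39, 29, 40), (32, 18, 39, 4, 11), (32, 18, 39, 9, 32), (32, 28, 27, 14, 34), (32, 28, 27, 19, 2), (32, 28, 27, 29, 40), (32, 28, 27, 4, 11), (32, 28, 27, 9, 32), (32, 31, 7, 14, 34), (32, 31, 7, 19, 2), (32, 31, 7, 29, 40), (32, 31, 7, 4, 11), (32, 31, 7, 9, 32), (32, 33, 3, 14, 34), (32, 33, 3, 19, 2), (32, 33, 3, 29, 40), (32, 33, 3, 4, 11), (32, 33, 3, 9, 32)}.
Joining (T ⋈ P) and Q on E yields {(15, 36, 5, 12, 36, 31, z), (15, 36, 5, 38, 21, 31, z), (15, 36, 5, 5, 5, 31, z), (15, 36, 5, 9, 6, 31, z), (15, 6, 30, 12, 36, 24, b), (15, 6, 30, 38, 21, 24, b), (15, 6, 30, 5, 5, 24, b), (15, 6, 30, 9, 6, 24, b), (15, 9, 11, 12, 36, 10, q), (15, 9, 11, 38, 21, 10, q), (15, 9, 11, 5, 5, 10, q), (15, 9, 11, 9, 6, 10, q), (32, 12, 30, 14, 34, 17, z), (32, 12, 30, 14, 34, 7, k), (32, 12, 30, 19, 2, 17, z), (32, 12, 30, 19, 2, 7, k), (32, 12, 30, 29, 40, 17, z), (32, 12, 30, 29, 40, 7, k), (32, 12, 30, 4, 11, 17, z), (32, 12, 30, 4, 11, 7, k), (32, 12, 30, 9, 32, 17, z), (32, 12, 30, 9, 32, 7, k)}.
Selection A > 27: {(32, 12, 30, 14, 34, 17, z), (32, 12, 30, 14, 34, 7, k), (32, 12, 30, 19, 2, 17, z), (32, 12, 30, 19, 2, 7, k), (32, 12, 30, 29, 40, 17, z), (32, 12, 30, 29, 40, 7, k), (32, 12, 30, 4, 11, 17, z), (32, 12, 30, 4, 11, 7, k), (32, 12, 30, 9, 32, 17, z), (32, 12, 30, 9, 32, 7, k)}
Projecting to E, F (5 duplicate(s) eliminated): {(12, 11), (12, 2), (12, 32), (12, 34), (12, 40)}

{(12, 11), (12, 2), (12, 32), (12, 34), (12, 40)}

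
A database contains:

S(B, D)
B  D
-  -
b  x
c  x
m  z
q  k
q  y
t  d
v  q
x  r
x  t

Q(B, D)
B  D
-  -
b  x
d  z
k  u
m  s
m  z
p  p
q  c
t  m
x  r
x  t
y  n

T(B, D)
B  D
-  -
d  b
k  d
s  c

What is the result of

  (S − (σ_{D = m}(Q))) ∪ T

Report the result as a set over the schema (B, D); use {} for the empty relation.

σ[D = m]: keep tuples satisfying D = m → {(t, m)}
Set difference of the two operands is {(b, x), (c, x), (m, z), (q, k), (q, y), (t, d), (v, q), (x, r), (x, t)}.
Set union of the two operands is {(b, x), (c, x), (d, b), (k, d), (m, z), (q, k), (q, y), (s, c), (t, d), (v, q), (x, r), (x, t)}.

{(b, x), (c, x), (d, b), (k, d), (m, z), (q, k), (q, y), (s, c), (t, d), (v, q), (x, r), (x, t)}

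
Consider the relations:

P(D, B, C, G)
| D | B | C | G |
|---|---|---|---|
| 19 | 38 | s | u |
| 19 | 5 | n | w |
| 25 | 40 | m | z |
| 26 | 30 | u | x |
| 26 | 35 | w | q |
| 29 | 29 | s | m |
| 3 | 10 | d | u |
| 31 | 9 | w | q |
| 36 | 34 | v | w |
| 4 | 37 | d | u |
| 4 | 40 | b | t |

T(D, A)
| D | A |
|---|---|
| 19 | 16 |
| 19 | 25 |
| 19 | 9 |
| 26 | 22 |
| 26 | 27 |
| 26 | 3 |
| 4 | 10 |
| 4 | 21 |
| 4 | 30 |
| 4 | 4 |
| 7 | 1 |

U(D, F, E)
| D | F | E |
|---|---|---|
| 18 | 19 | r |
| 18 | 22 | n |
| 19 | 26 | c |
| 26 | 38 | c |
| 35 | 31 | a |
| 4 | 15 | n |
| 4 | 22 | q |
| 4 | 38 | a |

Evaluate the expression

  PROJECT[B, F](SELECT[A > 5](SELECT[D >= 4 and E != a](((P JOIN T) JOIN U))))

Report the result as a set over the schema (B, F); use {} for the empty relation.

{(30, 38), (35, 38), (37, 15), (37, 22), (38, 26), (40, 15), (40, 22), (5, 26)}

Joining P and T on D yields {(19, 38, s, u, 16), (19, 38, s, u, 25), (19, 38, s, u, 9), (19, 5, n, w, 16), (19, 5, n, w, 25), (19, 5, n, w, 9), (26, 30, u, x, 22), (26, 30, u, x, 27), (26, 30, u, x, 3), (26, 35, w, q, 22), (26, 35, w, q, 27), (26, 35, w, q, 3), (4, 37, d, u, 10), (4, 37, d, u, 21), (4, 37, d, u, 30), (4, 37, d, u, 4), (4, 40, b, t, 10), (4, 40, b, t, 21), (4, 40, b, t, 30), (4, 40, b, t, 4)}.
Joining (P JOIN T) and U on D yields {(19, 38, s, u, 16, 26, c), (19, 38, s, u, 25, 26, c), (19, 38, s, u, 9, 26, c), (19, 5, n, w, 16, 26, c), (19, 5, n, w, 25, 26, c), (19, 5, n, w, 9, 26, c), (26, 30, u, x, 22, 38, c), (26, 30, u, x, 27, 38, c), (26, 30, u, x, 3, 38, c), (26, 35, w, q, 22, 38, c), (26, 35, w, q, 27, 38, c), (26, 35, w, q, 3, 38, c), (4, 37, d, u, 10, 15, n), (4, 37, d, u, 10, 22, q), (4, 37, d, u, 10, 38, a), (4, 37, d, u, 21, 15, n), (4, 37, d, u, 21, 22, q), (4, 37, d, u, 21, 38, a), (4, 37, d, u, 30, 15, n), (4, 37, d, u, 30, 22, q), (4, 37, d, u, 30, 38, a), (4, 37, d, u, 4, 15, n), (4, 37, d, u, 4, 22, q), (4, 37, d, u, 4, 38, a), (4, 40, b, t, 10, 15, n), (4, 40, b, t, 10, 22, q), (4, 40, b, t, 10, 38, a), (4, 40, b, t, 21, 15, n), (4, 40, b, t, 21, 22, q), (4, 40, b, t, 21, 38, a), (4, 40, b, t, 30, 15, n), (4, 40, b, t, 30, 22, q), (4, 40, b, t, 30, 38, a), (4, 40, b, t, 4, 15, n), (4, 40, b, t, 4, 22, q), (4, 40, b, t, 4, 38, a)}.
Selection D >= 4 and E != a: {(19, 38, s, u, 16, 26, c), (19, 38, s, u, 25, 26, c), (19, 38, s, u, 9, 26, c), (19, 5, n, w, 16, 26, c), (19, 5, n, w, 25, 26, c), (19, 5, n, w, 9, 26, c), (26, 30, u, x, 22, 38, c), (26, 30, u, x, 27, 38, c), (26, 30, u, x, 3, 38, c), (26, 35, w, q, 22, 38, c), (26, 35, w, q, 27, 38, c), (26, 35, w, q, 3, 38, c), (4, 37, d, u, 10, 15, n), (4, 37, d, u, 10, 22, q), (4, 37, d, u, 21, 15, n), (4, 37, d, u, 21, 22, q), (4, 37, d, u, 30, 15, n), (4, 37, d, u, 30, 22, q), (4, 37, d, u, 4, 15, n), (4, 37, d, u, 4, 22, q), (4, 40, b, t, 10, 15, n), (4, 40, b, t, 10, 22, q), (4, 40, b, t, 21, 15, n), (4, 40, b, t, 21, 22, q), (4, 40, b, t, 30, 15, n), (4, 40, b, t, 30, 22, q), (4, 40, b, t, 4, 15, n), (4, 40, b, t, 4, 22, q)}
Selection A > 5: {(19, 38, s, u, 16, 26, c), (19, 38, s, u, 25, 26, c), (19, 38, s, u, 9, 26, c), (19, 5, n, w, 16, 26, c), (19, 5, n, w, 25, 26, c), (19, 5, n, w, 9, 26, c), (26, 30, u, x, 22, 38, c), (26, 30, u, x, 27, 38, c), (26, 35, w, q, 22, 38, c), (26, 35, w, q, 27, 38, c), (4, 37, d, u, 10, 15, n), (4, 37, d, u, 10, 22, q), (4, 37, d, u, 21, 15, n), (4, 37, d, u, 21, 22, q), (4, 37, d, u, 30, 15, n), (4, 37, d, u, 30, 22, q), (4, 40, b, t, 10, 15, n), (4, 40, b, t, 10, 22, q), (4, 40, b, t, 21, 15, n), (4, 40, b, t, 21, 22, q), (4, 40, b, t, 30, 15, n), (4, 40, b, t, 30, 22, q)}
π[B, F]: project onto (B, F) (14 duplicate(s) eliminated) → {(30, 38), (35, 38), (37, 15), (37, 22), (38, 26), (40, 15), (40, 22), (5, 26)}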